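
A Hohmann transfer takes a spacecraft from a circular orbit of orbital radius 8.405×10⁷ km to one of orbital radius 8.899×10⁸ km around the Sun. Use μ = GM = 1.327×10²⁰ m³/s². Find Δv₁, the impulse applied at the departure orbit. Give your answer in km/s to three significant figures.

Δv ≈ 14.0 km/s

r₁ = 8.405×10⁷ km = 8.405×10¹⁰ m.
r₂ = 8.899×10⁸ km = 8.899×10¹¹ m.
Transfer ellipse a_t = (r₁ + r₂)/2 = 4.870×10¹¹ m.
At r₁: circular v_c1 = √(μ/r₁) = 39730 m/s; transfer-perihelion v_p = √[μ(2/r₁ − 1/a_t)] = 53710 m/s.
Δv₁ = v_p − v_c1 = 13980 m/s.
= 13.98 km/s.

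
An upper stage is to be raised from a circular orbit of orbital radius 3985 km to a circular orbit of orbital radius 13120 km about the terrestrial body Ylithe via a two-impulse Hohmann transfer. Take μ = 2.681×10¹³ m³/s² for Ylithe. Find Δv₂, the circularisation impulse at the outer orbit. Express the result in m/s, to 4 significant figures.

r₁ = 3985 km = 3.985×10⁶ m.
r₂ = 13120 km = 1.312×10⁷ m.
Transfer ellipse a_t = (r₁ + r₂)/2 = 8.552×10⁶ m.
At r₁: circular v_c1 = √(μ/r₁) = 2594 m/s; transfer-periapsis v_p = √[μ(2/r₁ − 1/a_t)] = 3213 m/s.
At r₂: circular v_c2 = √(μ/r₂) = 1429 m/s; transfer-apoapsis v_a = √[μ(2/r₂ − 1/a_t)] = 975.8 m/s.
Δv₂ = v_c2 − v_a = 453.7 m/s.

Δv ≈ 453.7 m/s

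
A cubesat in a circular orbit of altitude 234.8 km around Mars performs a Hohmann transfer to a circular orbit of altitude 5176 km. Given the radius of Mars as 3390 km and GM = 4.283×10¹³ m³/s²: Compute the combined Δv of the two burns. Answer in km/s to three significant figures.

r₁ = 3390 + 234.8 = 3624.8 km = 3.6248×10⁶ m.
r₂ = 3390 + 5176 = 8566.0 km = 8.5660×10⁶ m.
Transfer ellipse a_t = (r₁ + r₂)/2 = 6.095×10⁶ m.
At r₁: circular v_c1 = √(μ/r₁) = 3437 m/s; transfer-periapsis v_p = √[μ(2/r₁ − 1/a_t)] = 4075 m/s.
Δv₁ = v_p − v_c1 = 637.5 m/s.
At r₂: circular v_c2 = √(μ/r₂) = 2236 m/s; transfer-apoapsis v_a = √[μ(2/r₂ − 1/a_t)] = 1724 m/s.
Δv₂ = v_c2 − v_a = 511.7 m/s.
Total Δv = Δv₁ + Δv₂ = 1149 m/s = 1.149 km/s.

Δv_total ≈ 1.15 km/s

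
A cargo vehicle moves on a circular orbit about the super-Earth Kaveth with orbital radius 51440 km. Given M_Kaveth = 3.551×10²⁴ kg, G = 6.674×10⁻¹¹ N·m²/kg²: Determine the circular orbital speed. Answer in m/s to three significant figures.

v ≈ 2150 m/s

μ = GM = 6.674×10⁻¹¹ × 3.551×10²⁴ = 2.370×10¹⁴ m³/s².
r = 51440 km = 5.144×10⁷ m.
For a circular orbit v = √(μ/r) = √(2.370×10¹⁴ / 5.144×10⁷) = √(4.607×10⁶) = 2146 m/s.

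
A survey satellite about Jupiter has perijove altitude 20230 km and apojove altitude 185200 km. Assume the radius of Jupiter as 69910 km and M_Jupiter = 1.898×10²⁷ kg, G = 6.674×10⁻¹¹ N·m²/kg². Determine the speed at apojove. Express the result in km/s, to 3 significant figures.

μ = GM = 6.674×10⁻¹¹ × 1.898×10²⁷ = 1.267×10¹⁷ m³/s².
r_p = 69910 + 20230 = 90140 km = 9.0140×10⁷ m.
r_a = 69910 + 185200 = 255110 km = 2.5511×10⁸ m.
Semi-major axis a = (r_p + r_a)/2 = 1.7262×10⁵ km = 1.726×10⁸ m.
Vis-viva: v² = μ(2/r − 1/a) = 1.267×10¹⁷ × (7.840×10⁻⁹ − 5.793×10⁻⁹) = 2.593×10⁸ m²/s².
v = 16100 m/s = 16.10 km/s.

v ≈ 16.1 km/s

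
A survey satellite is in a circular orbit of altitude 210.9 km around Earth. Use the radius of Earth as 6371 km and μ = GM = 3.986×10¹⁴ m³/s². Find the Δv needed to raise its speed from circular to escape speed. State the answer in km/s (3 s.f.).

Δv ≈ 3.22 km/s

r = 6371 + 210.9 = 6581.9 km = 6.5819×10⁶ m.
Circular speed v_c = √(μ/r) = 7782 m/s.
Escape speed v_esc = √(2μ/r) = √2 × v_c = 11010 m/s.
Δv = v_esc − v_c = 3223 m/s = 3.223 km/s.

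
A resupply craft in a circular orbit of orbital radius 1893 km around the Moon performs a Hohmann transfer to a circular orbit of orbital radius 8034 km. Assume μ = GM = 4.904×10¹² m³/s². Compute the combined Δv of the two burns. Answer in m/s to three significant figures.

r₁ = 1893 km = 1.893×10⁶ m.
r₂ = 8034 km = 8.034×10⁶ m.
Transfer ellipse a_t = (r₁ + r₂)/2 = 4.964×10⁶ m.
At r₁: circular v_c1 = √(μ/r₁) = 1610 m/s; transfer-perilune v_p = √[μ(2/r₁ − 1/a_t)] = 2048 m/s.
Δv₁ = v_p − v_c1 = 438.2 m/s.
At r₂: circular v_c2 = √(μ/r₂) = 781.3 m/s; transfer-apolune v_a = √[μ(2/r₂ − 1/a_t)] = 482.5 m/s.
Δv₂ = v_c2 − v_a = 298.8 m/s.
Total Δv = Δv₁ + Δv₂ = 737.0 m/s.

Δv_total ≈ 737 m/s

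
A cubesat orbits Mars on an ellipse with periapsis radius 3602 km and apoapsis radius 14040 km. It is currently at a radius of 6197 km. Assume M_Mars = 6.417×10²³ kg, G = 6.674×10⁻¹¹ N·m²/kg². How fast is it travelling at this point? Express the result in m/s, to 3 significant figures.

v ≈ 2990 m/s

μ = GM = 6.674×10⁻¹¹ × 6.417×10²³ = 4.283×10¹³ m³/s².
Semi-major axis a = (r_p + r_a)/2 = 8821.0 km = 8.821×10⁶ m.
Vis-viva: v² = μ(2/r − 1/a) = 4.283×10¹³ × (3.227×10⁻⁷ − 1.134×10⁻⁷) = 8.967×10⁶ m²/s².
v = 2994 m/s.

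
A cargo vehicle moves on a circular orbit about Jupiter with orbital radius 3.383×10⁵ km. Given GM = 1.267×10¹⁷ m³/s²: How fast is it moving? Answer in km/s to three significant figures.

r = 3.383×10⁵ km = 3.383×10⁸ m.
For a circular orbit v = √(μ/r) = √(1.267×10¹⁷ / 3.383×10⁸) = √(3.745×10⁸) = 19350 m/s.
That is 19.35 km/s.

v ≈ 19.4 km/s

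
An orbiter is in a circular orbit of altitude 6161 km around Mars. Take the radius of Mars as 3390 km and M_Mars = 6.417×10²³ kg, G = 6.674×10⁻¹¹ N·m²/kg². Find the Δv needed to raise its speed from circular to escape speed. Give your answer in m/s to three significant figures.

μ = GM = 6.674×10⁻¹¹ × 6.417×10²³ = 4.283×10¹³ m³/s².
r = 3390 + 6161 = 9551.0 km = 9.5510×10⁶ m.
Circular speed v_c = √(μ/r) = 2118 m/s.
Escape speed v_esc = √(2μ/r) = √2 × v_c = 2995 m/s.
Δv = v_esc − v_c = 877.1 m/s.

Δv ≈ 877 m/s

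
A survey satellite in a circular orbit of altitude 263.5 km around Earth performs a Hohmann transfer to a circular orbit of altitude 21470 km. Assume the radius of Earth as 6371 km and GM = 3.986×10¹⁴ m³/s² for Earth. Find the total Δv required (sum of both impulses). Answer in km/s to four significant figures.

r₁ = 6371 + 263.5 = 6634.5 km = 6.6345×10⁶ m.
r₂ = 6371 + 21470 = 27841 km = 2.7841×10⁷ m.
Transfer ellipse a_t = (r₁ + r₂)/2 = 1.724×10⁷ m.
At r₁: circular v_c1 = √(μ/r₁) = 7751 m/s; transfer-perigee v_p = √[μ(2/r₁ − 1/a_t)] = 9851 m/s.
Δv₁ = v_p − v_c1 = 2100 m/s.
At r₂: circular v_c2 = √(μ/r₂) = 3784 m/s; transfer-apogee v_a = √[μ(2/r₂ − 1/a_t)] = 2347 m/s.
Δv₂ = v_c2 − v_a = 1436 m/s.
Total Δv = Δv₁ + Δv₂ = 3536 m/s = 3.536 km/s.

Δv_total ≈ 3.536 km/s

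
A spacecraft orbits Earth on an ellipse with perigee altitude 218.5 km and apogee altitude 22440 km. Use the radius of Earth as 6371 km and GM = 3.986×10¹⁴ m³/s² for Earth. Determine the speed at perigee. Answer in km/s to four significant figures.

r_p = 6371 + 218.5 = 6589.5 km = 6.5895×10⁶ m.
r_a = 6371 + 22440 = 28811 km = 2.8811×10⁷ m.
Semi-major axis a = (r_p + r_a)/2 = 17700 km = 1.770×10⁷ m.
Vis-viva: v² = μ(2/r − 1/a) = 3.986×10¹⁴ × (3.035×10⁻⁷ − 5.650×10⁻⁸) = 9.846×10⁷ m²/s².
v = 9923 m/s = 9.923 km/s.

v ≈ 9.923 km/s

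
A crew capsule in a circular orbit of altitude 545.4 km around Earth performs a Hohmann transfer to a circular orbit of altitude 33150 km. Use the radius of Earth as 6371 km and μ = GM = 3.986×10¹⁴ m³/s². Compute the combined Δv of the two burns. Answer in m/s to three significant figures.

r₁ = 6371 + 545.4 = 6916.4 km = 6.9164×10⁶ m.
r₂ = 6371 + 33150 = 39521 km = 3.9521×10⁷ m.
Transfer ellipse a_t = (r₁ + r₂)/2 = 2.322×10⁷ m.
At r₁: circular v_c1 = √(μ/r₁) = 7592 m/s; transfer-perigee v_p = √[μ(2/r₁ − 1/a_t)] = 9904 m/s.
Δv₁ = v_p − v_c1 = 2313 m/s.
At r₂: circular v_c2 = √(μ/r₂) = 3176 m/s; transfer-apogee v_a = √[μ(2/r₂ − 1/a_t)] = 1733 m/s.
Δv₂ = v_c2 − v_a = 1443 m/s.
Total Δv = Δv₁ + Δv₂ = 3755 m/s.

Δv_total ≈ 3760 m/s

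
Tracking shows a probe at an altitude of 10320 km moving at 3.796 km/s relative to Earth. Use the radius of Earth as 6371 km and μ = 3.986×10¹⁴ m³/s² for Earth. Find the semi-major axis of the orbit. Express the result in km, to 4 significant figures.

a ≈ 11950 km

r = 6371 + 10320 = 16691 km = 1.669×10⁷ m.
Vis-viva rearranged: 1/a = 2/r − v²/μ = 1.198×10⁻⁷ − 3.615×10⁻⁸ = 8.367×10⁻⁸ m⁻¹.
a = 1.195×10⁷ m = 11951 km.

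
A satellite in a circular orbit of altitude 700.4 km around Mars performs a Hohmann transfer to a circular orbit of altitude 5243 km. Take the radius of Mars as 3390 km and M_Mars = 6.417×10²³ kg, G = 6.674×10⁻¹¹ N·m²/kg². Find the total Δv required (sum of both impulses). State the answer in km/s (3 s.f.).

Δv_total ≈ 0.975 km/s

μ = GM = 6.674×10⁻¹¹ × 6.417×10²³ = 4.283×10¹³ m³/s².
r₁ = 3390 + 700.4 = 4090.4 km = 4.0904×10⁶ m.
r₂ = 3390 + 5243 = 8633.0 km = 8.6330×10⁶ m.
Transfer ellipse a_t = (r₁ + r₂)/2 = 6.362×10⁶ m.
At r₁: circular v_c1 = √(μ/r₁) = 3236 m/s; transfer-periapsis v_p = √[μ(2/r₁ − 1/a_t)] = 3769 m/s.
Δv₁ = v_p − v_c1 = 533.6 m/s.
At r₂: circular v_c2 = √(μ/r₂) = 2227 m/s; transfer-apoapsis v_a = √[μ(2/r₂ − 1/a_t)] = 1786 m/s.
Δv₂ = v_c2 − v_a = 441.3 m/s.
Total Δv = Δv₁ + Δv₂ = 975.0 m/s = 0.975 km/s.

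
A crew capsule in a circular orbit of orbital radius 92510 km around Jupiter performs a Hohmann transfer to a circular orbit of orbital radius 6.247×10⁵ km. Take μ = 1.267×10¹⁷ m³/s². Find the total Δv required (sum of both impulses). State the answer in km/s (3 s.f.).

Δv_total ≈ 18.8 km/s

r₁ = 92510 km = 9.251×10⁷ m.
r₂ = 6.247×10⁵ km = 6.247×10⁸ m.
Transfer ellipse a_t = (r₁ + r₂)/2 = 3.586×10⁸ m.
At r₁: circular v_c1 = √(μ/r₁) = 37010 m/s; transfer-perijove v_p = √[μ(2/r₁ − 1/a_t)] = 48850 m/s.
Δv₁ = v_p − v_c1 = 11840 m/s.
At r₂: circular v_c2 = √(μ/r₂) = 14240 m/s; transfer-apojove v_a = √[μ(2/r₂ − 1/a_t)] = 7233 m/s.
Δv₂ = v_c2 − v_a = 7008 m/s.
Total Δv = Δv₁ + Δv₂ = 18850 m/s = 18.85 km/s.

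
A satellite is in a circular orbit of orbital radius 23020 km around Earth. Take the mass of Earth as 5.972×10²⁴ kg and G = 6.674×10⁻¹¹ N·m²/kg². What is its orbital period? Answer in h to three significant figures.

μ = GM = 6.674×10⁻¹¹ × 5.972×10²⁴ = 3.986×10¹⁴ m³/s².
r = 23020 km = 2.302×10⁷ m.
Kepler's third law: T = 2π√(r³/μ) = 2π√((2.302×10⁷)³ / 3.986×10¹⁴).
r³/μ = 3.061×10⁷ s², so T = 2π × 5.532×10³ = 3.476×10⁴ s.
Converting: 3.476×10⁴ s ÷ 3600 = 9.656 h.

T ≈ 9.66 h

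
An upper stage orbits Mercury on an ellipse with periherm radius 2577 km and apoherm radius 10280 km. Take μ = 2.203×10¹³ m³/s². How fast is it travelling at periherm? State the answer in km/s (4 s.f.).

v ≈ 3.697 km/s

Semi-major axis a = (r_p + r_a)/2 = 6428.5 km = 6.428×10⁶ m.
Vis-viva: v² = μ(2/r − 1/a) = 2.203×10¹³ × (7.761×10⁻⁷ − 1.556×10⁻⁷) = 1.367×10⁷ m²/s².
v = 3697 m/s = 3.697 km/s.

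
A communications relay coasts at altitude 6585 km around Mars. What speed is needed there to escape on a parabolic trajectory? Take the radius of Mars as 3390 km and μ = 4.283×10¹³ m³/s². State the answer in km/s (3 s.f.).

r = 3390 + 6585 = 9975.0 km = 9.9750×10⁶ m.
Escape speed v_esc = √(2μ/r) = √(2 × 4.283×10¹³ / 9.975×10⁶) = √(8.587×10⁶) = 2930 m/s.
= 2.930 km/s.

v_esc ≈ 2.93 km/s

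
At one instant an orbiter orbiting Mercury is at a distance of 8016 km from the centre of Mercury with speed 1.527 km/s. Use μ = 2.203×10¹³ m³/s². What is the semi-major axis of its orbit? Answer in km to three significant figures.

a ≈ 6960 km

r = 8.016×10⁶ m.
Specific orbital energy ε = v²/2 − μ/r = (1527)²/2 − 2.203×10¹³/8.016×10⁶ = -1.582×10⁶ J/kg.
Since ε = −μ/(2a), a = −μ/(2ε) = 6.961×10⁶ m = 6961.0 km.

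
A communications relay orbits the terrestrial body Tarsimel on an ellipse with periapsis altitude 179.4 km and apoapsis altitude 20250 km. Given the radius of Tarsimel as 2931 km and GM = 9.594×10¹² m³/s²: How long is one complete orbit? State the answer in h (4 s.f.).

r_p = 2931 + 179.4 = 3110.4 km = 3.1104×10⁶ m.
r_a = 2931 + 20250 = 23181 km = 2.3181×10⁷ m.
Semi-major axis a = (r_p + r_a)/2 = (3110.4 + 23181)/2 = 13146 km = 1.315×10⁷ m.
By Kepler's third law T = 2π√(a³/μ) = 2π × 1.539×10⁴ = 9.668×10⁴ s.
= 26.86 h.

T ≈ 26.86 h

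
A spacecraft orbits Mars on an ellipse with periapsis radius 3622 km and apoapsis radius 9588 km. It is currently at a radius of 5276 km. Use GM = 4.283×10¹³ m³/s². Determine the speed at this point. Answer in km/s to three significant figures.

Semi-major axis a = (r_p + r_a)/2 = 6605.0 km = 6.605×10⁶ m.
Vis-viva: v² = μ(2/r − 1/a) = 4.283×10¹³ × (3.791×10⁻⁷ − 1.514×10⁻⁷) = 9.751×10⁶ m²/s².
v = 3123 m/s = 3.123 km/s.

v ≈ 3.12 km/s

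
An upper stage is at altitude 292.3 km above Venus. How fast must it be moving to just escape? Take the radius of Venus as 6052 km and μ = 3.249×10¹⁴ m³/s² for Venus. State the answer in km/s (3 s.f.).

v_esc ≈ 10.1 km/s

r = 6052 + 292.3 = 6344.3 km = 6.3443×10⁶ m.
Escape speed v_esc = √(2μ/r) = √(2 × 3.249×10¹⁴ / 6.344×10⁶) = √(1.024×10⁸) = 10120 m/s.
= 10.12 km/s.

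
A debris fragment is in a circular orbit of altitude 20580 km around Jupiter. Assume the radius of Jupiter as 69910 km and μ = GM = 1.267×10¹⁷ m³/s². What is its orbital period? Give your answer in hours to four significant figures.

r = 69910 + 20580 = 90490 km = 9.0490×10⁷ m.
Kepler's third law: T = 2π√(r³/μ) = 2π√((9.049×10⁷)³ / 1.267×10¹⁷).
r³/μ = 5.848×10⁶ s², so T = 2π × 2.418×10³ = 1.519×10⁴ s.
Converting: 1.519×10⁴ s ÷ 3600 = 4.221 hours.

T ≈ 4.221 hours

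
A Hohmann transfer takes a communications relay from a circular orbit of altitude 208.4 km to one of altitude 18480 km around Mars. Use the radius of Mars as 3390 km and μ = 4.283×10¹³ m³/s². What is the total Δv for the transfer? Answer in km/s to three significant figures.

r₁ = 3390 + 208.4 = 3598.4 km = 3.5984×10⁶ m.
r₂ = 3390 + 18480 = 21870 km = 2.1870×10⁷ m.
Transfer ellipse a_t = (r₁ + r₂)/2 = 1.273×10⁷ m.
At r₁: circular v_c1 = √(μ/r₁) = 3450 m/s; transfer-periapsis v_p = √[μ(2/r₁ − 1/a_t)] = 4521 m/s.
Δv₁ = v_p − v_c1 = 1071 m/s.
At r₂: circular v_c2 = √(μ/r₂) = 1399 m/s; transfer-apoapsis v_a = √[μ(2/r₂ − 1/a_t)] = 743.9 m/s.
Δv₂ = v_c2 − v_a = 655.5 m/s.
Total Δv = Δv₁ + Δv₂ = 1727 m/s = 1.727 km/s.

Δv_total ≈ 1.73 km/s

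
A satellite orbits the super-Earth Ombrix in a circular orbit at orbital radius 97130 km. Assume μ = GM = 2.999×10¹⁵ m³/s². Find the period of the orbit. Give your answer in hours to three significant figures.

T ≈ 30.5 hours

r = 97130 km = 9.713×10⁷ m.
Kepler's third law: T = 2π√(r³/μ) = 2π√((9.713×10⁷)³ / 2.999×10¹⁵).
r³/μ = 3.056×10⁸ s², so T = 2π × 1.748×10⁴ = 1.098×10⁵ s.
Converting: 1.098×10⁵ s ÷ 3600 = 30.51 hours.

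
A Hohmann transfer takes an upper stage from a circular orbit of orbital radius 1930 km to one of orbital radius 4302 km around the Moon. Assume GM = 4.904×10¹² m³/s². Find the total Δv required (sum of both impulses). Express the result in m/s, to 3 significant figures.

Δv_total ≈ 506 m/s

r₁ = 1930 km = 1.930×10⁶ m.
r₂ = 4302 km = 4.302×10⁶ m.
Transfer ellipse a_t = (r₁ + r₂)/2 = 3.116×10⁶ m.
At r₁: circular v_c1 = √(μ/r₁) = 1594 m/s; transfer-perilune v_p = √[μ(2/r₁ − 1/a_t)] = 1873 m/s.
Δv₁ = v_p − v_c1 = 278.9 m/s.
At r₂: circular v_c2 = √(μ/r₂) = 1068 m/s; transfer-apolune v_a = √[μ(2/r₂ − 1/a_t)] = 840.3 m/s.
Δv₂ = v_c2 − v_a = 227.4 m/s.
Total Δv = Δv₁ + Δv₂ = 506.4 m/s.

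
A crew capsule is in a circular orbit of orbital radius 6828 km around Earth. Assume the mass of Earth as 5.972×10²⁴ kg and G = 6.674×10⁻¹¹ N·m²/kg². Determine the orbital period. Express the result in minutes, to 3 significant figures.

T ≈ 93.6 minutes

μ = GM = 6.674×10⁻¹¹ × 5.972×10²⁴ = 3.986×10¹⁴ m³/s².
r = 6828 km = 6.828×10⁶ m.
Kepler's third law: T = 2π√(r³/μ) = 2π√((6.828×10⁶)³ / 3.986×10¹⁴).
r³/μ = 7.987×10⁵ s², so T = 2π × 8.937×10² = 5.615×10³ s.
Converting: 5.615×10³ s ÷ 60.00 = 93.59 minutes.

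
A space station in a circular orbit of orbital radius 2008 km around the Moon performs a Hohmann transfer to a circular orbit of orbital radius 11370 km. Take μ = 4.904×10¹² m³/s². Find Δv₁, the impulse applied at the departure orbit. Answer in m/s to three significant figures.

Δv ≈ 475 m/s

r₁ = 2008 km = 2.008×10⁶ m.
r₂ = 11370 km = 1.137×10⁷ m.
Transfer ellipse a_t = (r₁ + r₂)/2 = 6.689×10⁶ m.
At r₁: circular v_c1 = √(μ/r₁) = 1563 m/s; transfer-perilune v_p = √[μ(2/r₁ − 1/a_t)] = 2037 m/s.
Δv₁ = v_p − v_c1 = 474.7 m/s.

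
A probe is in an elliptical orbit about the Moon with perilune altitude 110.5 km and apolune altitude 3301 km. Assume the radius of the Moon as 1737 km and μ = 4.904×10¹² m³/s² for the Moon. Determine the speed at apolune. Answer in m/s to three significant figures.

r_p = 1737 + 110.5 = 1847.5 km = 1.8475×10⁶ m.
r_a = 1737 + 3301 = 5038.0 km = 5.0380×10⁶ m.
Semi-major axis a = (r_p + r_a)/2 = 3442.8 km = 3.443×10⁶ m.
Vis-viva: v² = μ(2/r − 1/a) = 4.904×10¹² × (3.970×10⁻⁷ − 2.905×10⁻⁷) = 5.224×10⁵ m²/s².
v = 722.7 m/s.

v ≈ 723 m/s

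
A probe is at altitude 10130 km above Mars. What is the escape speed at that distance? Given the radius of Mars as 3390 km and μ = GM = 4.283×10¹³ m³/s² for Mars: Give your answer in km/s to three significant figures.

v_esc ≈ 2.52 km/s

r = 3390 + 10130 = 13520 km = 1.3520×10⁷ m.
Escape speed v_esc = √(2μ/r) = √(2 × 4.283×10¹³ / 1.352×10⁷) = √(6.336×10⁶) = 2517 m/s.
= 2.517 km/s.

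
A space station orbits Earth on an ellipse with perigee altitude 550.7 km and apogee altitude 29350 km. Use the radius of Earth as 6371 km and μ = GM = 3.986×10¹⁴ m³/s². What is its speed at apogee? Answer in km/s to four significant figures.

v ≈ 1.903 km/s

r_p = 6371 + 550.7 = 6921.7 km = 6.9217×10⁶ m.
r_a = 6371 + 29350 = 35721 km = 3.5721×10⁷ m.
Semi-major axis a = (r_p + r_a)/2 = 21321 km = 2.132×10⁷ m.
Vis-viva: v² = μ(2/r − 1/a) = 3.986×10¹⁴ × (5.599×10⁻⁸ − 4.690×10⁻⁸) = 3.623×10⁶ m²/s².
v = 1903 m/s = 1.903 km/s.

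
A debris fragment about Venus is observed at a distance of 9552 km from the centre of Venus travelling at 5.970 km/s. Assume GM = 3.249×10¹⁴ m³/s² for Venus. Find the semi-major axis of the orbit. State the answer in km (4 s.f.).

a ≈ 10030 km

r = 9.552×10⁶ m.
Specific orbital energy ε = v²/2 − μ/r = (5970)²/2 − 3.249×10¹⁴/9.552×10⁶ = -1.619×10⁷ J/kg.
Since ε = −μ/(2a), a = −μ/(2ε) = 1.003×10⁷ m = 10032 km.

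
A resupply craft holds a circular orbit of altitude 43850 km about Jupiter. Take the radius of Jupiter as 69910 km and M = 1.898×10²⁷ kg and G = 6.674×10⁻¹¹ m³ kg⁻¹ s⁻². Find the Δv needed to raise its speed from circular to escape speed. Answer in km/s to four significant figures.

Δv ≈ 13.82 km/s

μ = GM = 6.674×10⁻¹¹ × 1.898×10²⁷ = 1.267×10¹⁷ m³/s².
r = 69910 + 43850 = 113760 km = 1.1376×10⁸ m.
Circular speed v_c = √(μ/r) = 33370 m/s.
Escape speed v_esc = √(2μ/r) = √2 × v_c = 47190 m/s.
Δv = v_esc − v_c = 13820 m/s = 13.82 km/s.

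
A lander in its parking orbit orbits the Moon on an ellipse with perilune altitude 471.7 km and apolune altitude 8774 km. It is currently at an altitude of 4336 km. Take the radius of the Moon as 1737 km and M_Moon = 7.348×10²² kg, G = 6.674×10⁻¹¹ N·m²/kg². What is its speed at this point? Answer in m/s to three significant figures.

μ = GM = 6.674×10⁻¹¹ × 7.348×10²² = 4.904×10¹² m³/s².
r_p = 1737 + 471.7 = 2208.7 km = 2.2087×10⁶ m.
r_a = 1737 + 8774 = 10511 km = 1.0511×10⁷ m.
r = 1737 + 4336 = 6073.0 km = 6.073×10⁶ m.
Semi-major axis a = (r_p + r_a)/2 = 6359.9 km = 6.360×10⁶ m.
Vis-viva: v² = μ(2/r − 1/a) = 4.904×10¹² × (3.293×10⁻⁷ − 1.572×10⁻⁷) = 8.439×10⁵ m²/s².
v = 918.7 m/s.

v ≈ 919 m/s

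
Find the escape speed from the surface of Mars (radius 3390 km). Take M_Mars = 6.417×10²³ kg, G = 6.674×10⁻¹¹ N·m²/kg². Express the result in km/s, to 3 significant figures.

μ = GM = 6.674×10⁻¹¹ × 6.417×10²³ = 4.283×10¹³ m³/s².
r = R = 3.390×10⁶ m.
Escape speed v_esc = √(2μ/r) = √(2 × 4.283×10¹³ / 3.390×10⁶) = √(2.527×10⁷) = 5027 m/s.
= 5.027 km/s.

v_esc ≈ 5.03 km/s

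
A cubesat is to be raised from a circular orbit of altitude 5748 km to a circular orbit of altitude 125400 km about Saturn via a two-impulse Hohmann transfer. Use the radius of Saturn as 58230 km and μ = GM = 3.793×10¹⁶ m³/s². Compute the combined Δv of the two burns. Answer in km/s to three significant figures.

r₁ = 58230 + 5748 = 63978 km = 6.3978×10⁷ m.
r₂ = 58230 + 125400 = 183630 km = 1.8363×10⁸ m.
Transfer ellipse a_t = (r₁ + r₂)/2 = 1.238×10⁸ m.
At r₁: circular v_c1 = √(μ/r₁) = 24350 m/s; transfer-perikrone v_p = √[μ(2/r₁ − 1/a_t)] = 29650 m/s.
Δv₁ = v_p − v_c1 = 5305 m/s.
At r₂: circular v_c2 = √(μ/r₂) = 14370 m/s; transfer-apokrone v_a = √[μ(2/r₂ − 1/a_t)] = 10330 m/s.
Δv₂ = v_c2 − v_a = 4040 m/s.
Total Δv = Δv₁ + Δv₂ = 9346 m/s = 9.346 km/s.

Δv_total ≈ 9.35 km/s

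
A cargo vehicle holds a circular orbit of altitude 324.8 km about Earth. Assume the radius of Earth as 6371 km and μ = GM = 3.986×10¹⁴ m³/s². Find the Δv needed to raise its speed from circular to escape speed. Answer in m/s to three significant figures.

r = 6371 + 324.8 = 6695.8 km = 6.6958×10⁶ m.
Circular speed v_c = √(μ/r) = 7716 m/s.
Escape speed v_esc = √(2μ/r) = √2 × v_c = 10910 m/s.
Δv = v_esc − v_c = 3196 m/s.

Δv ≈ 3200 m/s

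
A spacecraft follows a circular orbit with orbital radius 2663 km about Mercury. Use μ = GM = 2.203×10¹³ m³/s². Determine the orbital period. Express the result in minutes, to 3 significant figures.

r = 2663 km = 2.663×10⁶ m.
Kepler's third law: T = 2π√(r³/μ) = 2π√((2.663×10⁶)³ / 2.203×10¹³).
r³/μ = 8.572×10⁵ s², so T = 2π × 9.259×10² = 5.817×10³ s.
Converting: 5.817×10³ s ÷ 60.00 = 96.96 minutes.

T ≈ 97.0 minutes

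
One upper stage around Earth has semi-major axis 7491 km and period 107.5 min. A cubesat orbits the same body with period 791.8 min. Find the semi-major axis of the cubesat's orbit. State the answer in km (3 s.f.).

Kepler's third law: a³ ∝ T², so a₂ = a₁ (T₂/T₁)^(2/3).
T₂/T₁ = 7.366, (T₂/T₁)^(2/3) = 3.786.
a₂ = 7491 × 3.786 = 28360 km.

a₂ ≈ 28400 km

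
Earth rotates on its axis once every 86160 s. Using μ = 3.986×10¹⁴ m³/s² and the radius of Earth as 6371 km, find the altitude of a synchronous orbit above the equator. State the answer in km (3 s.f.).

h_sync ≈ 35800 km

A synchronous orbit has period T, so by Kepler's third law a = (μT²/4π²)^(1/3).
μT²/4π² = 3.986×10¹⁴ × (8.616×10⁴)² / 39.48 = 7.495×10²² m³.
a = 4.216×10⁷ m = 42163 km.
Altitude h = a − R = 42163 − 6371 = 35792 km.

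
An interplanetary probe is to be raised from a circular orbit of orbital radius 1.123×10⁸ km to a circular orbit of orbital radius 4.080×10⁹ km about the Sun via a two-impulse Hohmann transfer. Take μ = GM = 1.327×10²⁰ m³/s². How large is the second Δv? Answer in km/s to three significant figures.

r₁ = 1.123×10⁸ km = 1.123×10¹¹ m.
r₂ = 4.080×10⁹ km = 4.080×10¹² m.
Transfer ellipse a_t = (r₁ + r₂)/2 = 2.096×10¹² m.
At r₁: circular v_c1 = √(μ/r₁) = 34380 m/s; transfer-perihelion v_p = √[μ(2/r₁ − 1/a_t)] = 47960 m/s.
At r₂: circular v_c2 = √(μ/r₂) = 5703 m/s; transfer-aphelion v_a = √[μ(2/r₂ − 1/a_t)] = 1320 m/s.
Δv₂ = v_c2 − v_a = 4383 m/s.
= 4.383 km/s.

Δv ≈ 4.38 km/s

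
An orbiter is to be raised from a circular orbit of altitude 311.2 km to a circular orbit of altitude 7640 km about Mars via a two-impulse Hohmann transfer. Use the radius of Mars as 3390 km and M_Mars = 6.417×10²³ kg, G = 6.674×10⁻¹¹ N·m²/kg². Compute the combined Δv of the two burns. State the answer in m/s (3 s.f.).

Δv_total ≈ 1330 m/s

μ = GM = 6.674×10⁻¹¹ × 6.417×10²³ = 4.283×10¹³ m³/s².
r₁ = 3390 + 311.2 = 3701.2 km = 3.7012×10⁶ m.
r₂ = 3390 + 7640 = 11030 km = 1.1030×10⁷ m.
Transfer ellipse a_t = (r₁ + r₂)/2 = 7.366×10⁶ m.
At r₁: circular v_c1 = √(μ/r₁) = 3402 m/s; transfer-periapsis v_p = √[μ(2/r₁ − 1/a_t)] = 4163 m/s.
Δv₁ = v_p − v_c1 = 761.0 m/s.
At r₂: circular v_c2 = √(μ/r₂) = 1970 m/s; transfer-apoapsis v_a = √[μ(2/r₂ − 1/a_t)] = 1397 m/s.
Δv₂ = v_c2 − v_a = 573.7 m/s.
Total Δv = Δv₁ + Δv₂ = 1335 m/s.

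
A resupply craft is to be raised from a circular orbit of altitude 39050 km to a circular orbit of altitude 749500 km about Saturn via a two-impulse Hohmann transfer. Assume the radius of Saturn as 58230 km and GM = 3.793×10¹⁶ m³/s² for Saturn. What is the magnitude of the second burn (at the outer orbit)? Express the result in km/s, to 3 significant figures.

r₁ = 58230 + 39050 = 97280 km = 9.7280×10⁷ m.
r₂ = 58230 + 749500 = 807730 km = 8.0773×10⁸ m.
Transfer ellipse a_t = (r₁ + r₂)/2 = 4.525×10⁸ m.
At r₁: circular v_c1 = √(μ/r₁) = 19750 m/s; transfer-perikrone v_p = √[μ(2/r₁ − 1/a_t)] = 26380 m/s.
At r₂: circular v_c2 = √(μ/r₂) = 6853 m/s; transfer-apokrone v_a = √[μ(2/r₂ − 1/a_t)] = 3177 m/s.
Δv₂ = v_c2 − v_a = 3675 m/s.
= 3.675 km/s.

Δv ≈ 3.68 km/s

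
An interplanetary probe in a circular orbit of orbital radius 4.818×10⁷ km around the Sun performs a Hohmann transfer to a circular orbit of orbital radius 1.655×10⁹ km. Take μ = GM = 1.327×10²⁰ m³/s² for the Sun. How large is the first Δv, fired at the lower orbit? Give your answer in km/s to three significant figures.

r₁ = 4.818×10⁷ km = 4.818×10¹⁰ m.
r₂ = 1.655×10⁹ km = 1.655×10¹² m.
Transfer ellipse a_t = (r₁ + r₂)/2 = 8.516×10¹¹ m.
At r₁: circular v_c1 = √(μ/r₁) = 52480 m/s; transfer-perihelion v_p = √[μ(2/r₁ − 1/a_t)] = 73160 m/s.
Δv₁ = v_p − v_c1 = 20680 m/s.
= 20.68 km/s.

Δv ≈ 20.7 km/s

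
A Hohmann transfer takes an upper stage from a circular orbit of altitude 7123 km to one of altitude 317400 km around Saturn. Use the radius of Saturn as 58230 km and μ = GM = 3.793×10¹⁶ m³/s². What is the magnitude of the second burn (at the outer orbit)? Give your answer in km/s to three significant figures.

r₁ = 58230 + 7123 = 65353 km = 6.5353×10⁷ m.
r₂ = 58230 + 317400 = 375630 km = 3.7563×10⁸ m.
Transfer ellipse a_t = (r₁ + r₂)/2 = 2.205×10⁸ m.
At r₁: circular v_c1 = √(μ/r₁) = 24090 m/s; transfer-perikrone v_p = √[μ(2/r₁ − 1/a_t)] = 31440 m/s.
At r₂: circular v_c2 = √(μ/r₂) = 10050 m/s; transfer-apokrone v_a = √[μ(2/r₂ − 1/a_t)] = 5471 m/s.
Δv₂ = v_c2 − v_a = 4578 m/s.
= 4.578 km/s.

Δv ≈ 4.58 km/s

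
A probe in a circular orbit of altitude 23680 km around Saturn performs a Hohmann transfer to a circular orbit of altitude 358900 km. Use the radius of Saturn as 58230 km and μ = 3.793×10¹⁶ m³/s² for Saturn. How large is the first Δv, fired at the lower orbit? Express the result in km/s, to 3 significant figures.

Δv ≈ 6.30 km/s

r₁ = 58230 + 23680 = 81910 km = 8.1910×10⁷ m.
r₂ = 58230 + 358900 = 417130 km = 4.1713×10⁸ m.
Transfer ellipse a_t = (r₁ + r₂)/2 = 2.495×10⁸ m.
At r₁: circular v_c1 = √(μ/r₁) = 21520 m/s; transfer-perikrone v_p = √[μ(2/r₁ − 1/a_t)] = 27820 m/s.
Δv₁ = v_p − v_c1 = 6304 m/s.
= 6.304 km/s.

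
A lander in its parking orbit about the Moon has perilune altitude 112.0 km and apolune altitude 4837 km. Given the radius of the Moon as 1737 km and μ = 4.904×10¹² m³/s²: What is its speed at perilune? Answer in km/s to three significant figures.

v ≈ 2.03 km/s

r_p = 1737 + 112.0 = 1849.0 km = 1.8490×10⁶ m.
r_a = 1737 + 4837 = 6574.0 km = 6.5740×10⁶ m.
Semi-major axis a = (r_p + r_a)/2 = 4211.5 km = 4.212×10⁶ m.
Vis-viva: v² = μ(2/r − 1/a) = 4.904×10¹² × (1.082×10⁻⁶ − 2.374×10⁻⁷) = 4.140×10⁶ m²/s².
v = 2035 m/s = 2.035 km/s.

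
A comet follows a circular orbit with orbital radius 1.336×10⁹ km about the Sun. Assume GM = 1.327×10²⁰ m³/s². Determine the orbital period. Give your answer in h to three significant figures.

r = 1.336×10⁹ km = 1.336×10¹² m.
Kepler's third law: T = 2π√(r³/μ) = 2π√((1.336×10¹²)³ / 1.327×10²⁰).
r³/μ = 1.797×10¹⁶ s², so T = 2π × 1.341×10⁸ = 8.423×10⁸ s.
Converting: 8.423×10⁸ s ÷ 3600 = 2.340×10⁵ h.

T ≈ 234000 h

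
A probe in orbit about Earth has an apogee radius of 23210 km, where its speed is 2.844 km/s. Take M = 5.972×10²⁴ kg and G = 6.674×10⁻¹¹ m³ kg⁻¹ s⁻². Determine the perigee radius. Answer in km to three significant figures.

perigee radius ≈ 7150 km

μ = GM = 6.674×10⁻¹¹ × 5.972×10²⁴ = 3.986×10¹⁴ m³/s².
r_a = 2.321×10⁷ m.
Specific energy ε = v²/2 − μ/r = -1.313×10⁷ J/kg, so a = −μ/(2ε) = 1.518×10⁷ m.
The apsides satisfy r_p + r_a = 2a, so the perigee radius is 2a − r_a = 7.150×10⁶ m = 7149.9 km.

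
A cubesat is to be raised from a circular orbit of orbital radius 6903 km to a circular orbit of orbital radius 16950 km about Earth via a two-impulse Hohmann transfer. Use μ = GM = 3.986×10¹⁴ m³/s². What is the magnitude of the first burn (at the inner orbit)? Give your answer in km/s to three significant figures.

r₁ = 6903 km = 6.903×10⁶ m.
r₂ = 16950 km = 1.695×10⁷ m.
Transfer ellipse a_t = (r₁ + r₂)/2 = 1.193×10⁷ m.
At r₁: circular v_c1 = √(μ/r₁) = 7599 m/s; transfer-perigee v_p = √[μ(2/r₁ − 1/a_t)] = 9059 m/s.
Δv₁ = v_p − v_c1 = 1460 m/s.
= 1.460 km/s.

Δv ≈ 1.46 km/s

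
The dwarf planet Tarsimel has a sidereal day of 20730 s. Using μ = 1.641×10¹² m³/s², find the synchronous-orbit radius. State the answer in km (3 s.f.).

r_sync ≈ 2610 km

A synchronous orbit has period T, so by Kepler's third law a = (μT²/4π²)^(1/3).
μT²/4π² = 1.641×10¹² × (2.073×10⁴)² / 39.48 = 1.786×10¹⁹ m³.
a = 2.614×10⁶ m = 2614.1 km.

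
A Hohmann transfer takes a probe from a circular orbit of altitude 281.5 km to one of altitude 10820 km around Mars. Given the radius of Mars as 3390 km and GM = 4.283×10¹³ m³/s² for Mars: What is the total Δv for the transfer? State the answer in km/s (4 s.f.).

Δv_total ≈ 1.514 km/s

r₁ = 3390 + 281.5 = 3671.5 km = 3.6715×10⁶ m.
r₂ = 3390 + 10820 = 14210 km = 1.4210×10⁷ m.
Transfer ellipse a_t = (r₁ + r₂)/2 = 8.941×10⁶ m.
At r₁: circular v_c1 = √(μ/r₁) = 3415 m/s; transfer-periapsis v_p = √[μ(2/r₁ − 1/a_t)] = 4306 m/s.
Δv₁ = v_p − v_c1 = 890.4 m/s.
At r₂: circular v_c2 = √(μ/r₂) = 1736 m/s; transfer-apoapsis v_a = √[μ(2/r₂ − 1/a_t)] = 1113 m/s.
Δv₂ = v_c2 − v_a = 623.6 m/s.
Total Δv = Δv₁ + Δv₂ = 1514 m/s = 1.514 km/s.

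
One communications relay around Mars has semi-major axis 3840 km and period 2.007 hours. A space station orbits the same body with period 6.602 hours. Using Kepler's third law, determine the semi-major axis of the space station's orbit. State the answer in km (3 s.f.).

a₂ ≈ 8490 km

Kepler's third law: a³ ∝ T², so a₂ = a₁ (T₂/T₁)^(2/3).
T₂/T₁ = 3.289, (T₂/T₁)^(2/3) = 2.212.
a₂ = 3840 × 2.212 = 8493 km.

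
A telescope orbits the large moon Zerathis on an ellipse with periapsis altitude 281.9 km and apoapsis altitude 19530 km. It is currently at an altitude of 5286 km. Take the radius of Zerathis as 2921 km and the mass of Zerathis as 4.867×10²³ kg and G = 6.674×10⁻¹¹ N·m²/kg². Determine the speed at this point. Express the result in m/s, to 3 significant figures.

v ≈ 2320 m/s

μ = GM = 6.674×10⁻¹¹ × 4.867×10²³ = 3.248×10¹³ m³/s².
r_p = 2921 + 281.9 = 3202.9 km = 3.2029×10⁶ m.
r_a = 2921 + 19530 = 22451 km = 2.2451×10⁷ m.
r = 2921 + 5286 = 8207.0 km = 8.207×10⁶ m.
Semi-major axis a = (r_p + r_a)/2 = 12827 km = 1.283×10⁷ m.
Vis-viva: v² = μ(2/r − 1/a) = 3.248×10¹³ × (2.437×10⁻⁷ − 7.796×10⁻⁸) = 5.383×10⁶ m²/s².
v = 2320 m/s.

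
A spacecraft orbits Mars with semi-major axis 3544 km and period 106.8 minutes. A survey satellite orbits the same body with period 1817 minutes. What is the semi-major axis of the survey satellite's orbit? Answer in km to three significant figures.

Kepler's third law: a³ ∝ T², so a₂ = a₁ (T₂/T₁)^(2/3).
T₂/T₁ = 17.01, (T₂/T₁)^(2/3) = 6.615.
a₂ = 3544 × 6.615 = 23440 km.

a₂ ≈ 23400 km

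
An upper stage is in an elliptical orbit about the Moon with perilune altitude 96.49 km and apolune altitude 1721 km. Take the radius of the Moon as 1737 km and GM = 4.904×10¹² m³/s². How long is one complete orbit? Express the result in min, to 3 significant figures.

T ≈ 204 min

r_p = 1737 + 96.49 = 1833.5 km = 1.8335×10⁶ m.
r_a = 1737 + 1721 = 3458.0 km = 3.4580×10⁶ m.
Semi-major axis a = (r_p + r_a)/2 = (1833.5 + 3458.0)/2 = 2645.7 km = 2.646×10⁶ m.
By Kepler's third law T = 2π√(a³/μ) = 2π × 1.943×10³ = 1.221×10⁴ s.
= 203.5 min.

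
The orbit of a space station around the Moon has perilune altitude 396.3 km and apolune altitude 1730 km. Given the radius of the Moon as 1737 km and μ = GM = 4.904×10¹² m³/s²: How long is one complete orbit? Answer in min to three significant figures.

r_p = 1737 + 396.3 = 2133.3 km = 2.1333×10⁶ m.
r_a = 1737 + 1730 = 3467.0 km = 3.4670×10⁶ m.
Semi-major axis a = (r_p + r_a)/2 = (2133.3 + 3467.0)/2 = 2800.2 km = 2.800×10⁶ m.
By Kepler's third law T = 2π√(a³/μ) = 2π × 2.116×10³ = 1.329×10⁴ s.
= 221.6 min.

T ≈ 222 min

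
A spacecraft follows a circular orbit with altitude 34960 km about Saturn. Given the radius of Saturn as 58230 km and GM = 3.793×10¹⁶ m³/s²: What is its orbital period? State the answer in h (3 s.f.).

r = 58230 + 34960 = 93190 km = 9.3190×10⁷ m.
Kepler's third law: T = 2π√(r³/μ) = 2π√((9.319×10⁷)³ / 3.793×10¹⁶).
r³/μ = 2.134×10⁷ s², so T = 2π × 4.619×10³ = 2.902×10⁴ s.
Converting: 2.902×10⁴ s ÷ 3600 = 8.062 h.

T ≈ 8.06 h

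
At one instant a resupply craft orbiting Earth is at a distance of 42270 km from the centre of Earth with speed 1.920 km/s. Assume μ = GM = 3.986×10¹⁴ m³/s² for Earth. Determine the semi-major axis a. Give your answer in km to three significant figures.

a ≈ 26300 km

r = 4.227×10⁷ m.
Vis-viva rearranged: 1/a = 2/r − v²/μ = 4.731×10⁻⁸ − 9.248×10⁻⁹ = 3.807×10⁻⁸ m⁻¹.
a = 2.627×10⁷ m = 26270 km.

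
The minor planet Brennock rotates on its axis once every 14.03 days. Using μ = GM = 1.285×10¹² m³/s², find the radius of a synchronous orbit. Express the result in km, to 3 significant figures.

T = 14.03 days = 1.212×10⁶ s.
A synchronous orbit has period T, so by Kepler's third law a = (μT²/4π²)^(1/3).
μT²/4π² = 1.285×10¹² × (1.212×10⁶)² / 39.48 = 4.783×10²² m³.
a = 3.630×10⁷ m = 36299 km.

r_sync ≈ 36300 km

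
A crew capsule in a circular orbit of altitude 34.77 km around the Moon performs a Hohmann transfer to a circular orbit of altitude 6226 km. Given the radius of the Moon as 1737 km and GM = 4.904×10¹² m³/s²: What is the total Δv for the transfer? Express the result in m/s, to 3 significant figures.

r₁ = 1737 + 34.77 = 1771.8 km = 1.7718×10⁶ m.
r₂ = 1737 + 6226 = 7963.0 km = 7.9630×10⁶ m.
Transfer ellipse a_t = (r₁ + r₂)/2 = 4.867×10⁶ m.
At r₁: circular v_c1 = √(μ/r₁) = 1664 m/s; transfer-perilune v_p = √[μ(2/r₁ − 1/a_t)] = 2128 m/s.
Δv₁ = v_p − v_c1 = 464.3 m/s.
At r₂: circular v_c2 = √(μ/r₂) = 784.8 m/s; transfer-apolune v_a = √[μ(2/r₂ − 1/a_t)] = 473.5 m/s.
Δv₂ = v_c2 − v_a = 311.3 m/s.
Total Δv = Δv₁ + Δv₂ = 775.6 m/s.

Δv_total ≈ 776 m/s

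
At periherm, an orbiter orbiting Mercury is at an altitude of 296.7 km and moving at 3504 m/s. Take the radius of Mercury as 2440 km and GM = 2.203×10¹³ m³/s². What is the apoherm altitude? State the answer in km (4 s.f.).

apoherm altitude ≈ 6352 km

r_p = 2440 + 296.7 = 2736.7 km = 2.737×10⁶ m.
Specific energy ε = v²/2 − μ/r = -1.911×10⁶ J/kg, so a = −μ/(2ε) = 5.765×10⁶ m.
The apsides satisfy r_p + r_a = 2a, so the apoherm radius is 2a − r_p = 8.792×10⁶ m = 8792.3 km.
Apoherm altitude = 8792.3 − 2440 = 6352.3 km.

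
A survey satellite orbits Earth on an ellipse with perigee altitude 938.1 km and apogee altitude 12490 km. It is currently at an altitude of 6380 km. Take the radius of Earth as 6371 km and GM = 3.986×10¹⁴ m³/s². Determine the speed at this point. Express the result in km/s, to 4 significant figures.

v ≈ 5.662 km/s

r_p = 6371 + 938.1 = 7309.1 km = 7.3091×10⁶ m.
r_a = 6371 + 12490 = 18861 km = 1.8861×10⁷ m.
r = 6371 + 6380 = 12751 km = 1.275×10⁷ m.
Semi-major axis a = (r_p + r_a)/2 = 13085 km = 1.309×10⁷ m.
Vis-viva: v² = μ(2/r − 1/a) = 3.986×10¹⁴ × (1.569×10⁻⁷ − 7.642×10⁻⁸) = 3.206×10⁷ m²/s².
v = 5662 m/s = 5.662 km/s.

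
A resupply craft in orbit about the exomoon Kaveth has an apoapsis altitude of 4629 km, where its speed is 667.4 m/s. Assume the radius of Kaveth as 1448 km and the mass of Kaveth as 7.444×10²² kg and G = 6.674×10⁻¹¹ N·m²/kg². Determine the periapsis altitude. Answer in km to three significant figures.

periapsis altitude ≈ 827 km

μ = GM = 6.674×10⁻¹¹ × 7.444×10²² = 4.968×10¹² m³/s².
r_a = 1448 + 4629 = 6077.0 km = 6.077×10⁶ m.
Specific energy ε = v²/2 − μ/r = -5.948×10⁵ J/kg, so a = −μ/(2ε) = 4.176×10⁶ m.
The apsides satisfy r_p + r_a = 2a, so the periapsis radius is 2a − r_a = 2.275×10⁶ m = 2275.3 km.
Periapsis altitude = 2275.3 − 1448 = 827.35 km.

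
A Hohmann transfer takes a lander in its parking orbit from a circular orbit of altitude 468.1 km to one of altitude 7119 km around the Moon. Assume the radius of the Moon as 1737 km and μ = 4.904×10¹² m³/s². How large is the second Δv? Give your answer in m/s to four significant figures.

r₁ = 1737 + 468.1 = 2205.1 km = 2.2051×10⁶ m.
r₂ = 1737 + 7119 = 8856.0 km = 8.8560×10⁶ m.
Transfer ellipse a_t = (r₁ + r₂)/2 = 5.531×10⁶ m.
At r₁: circular v_c1 = √(μ/r₁) = 1491 m/s; transfer-perilune v_p = √[μ(2/r₁ − 1/a_t)] = 1887 m/s.
At r₂: circular v_c2 = √(μ/r₂) = 744.1 m/s; transfer-apolune v_a = √[μ(2/r₂ − 1/a_t)] = 469.9 m/s.
Δv₂ = v_c2 − v_a = 274.3 m/s.

Δv ≈ 274.3 m/s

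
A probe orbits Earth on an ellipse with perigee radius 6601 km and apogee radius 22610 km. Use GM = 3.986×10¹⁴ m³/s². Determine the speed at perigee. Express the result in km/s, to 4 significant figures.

Semi-major axis a = (r_p + r_a)/2 = 14606 km = 1.461×10⁷ m.
Vis-viva: v² = μ(2/r − 1/a) = 3.986×10¹⁴ × (3.030×10⁻⁷ − 6.847×10⁻⁸) = 9.348×10⁷ m²/s².
v = 9668 m/s = 9.668 km/s.

v ≈ 9.668 km/s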